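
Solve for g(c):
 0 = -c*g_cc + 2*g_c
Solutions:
 g(c) = C1 + C2*c^3


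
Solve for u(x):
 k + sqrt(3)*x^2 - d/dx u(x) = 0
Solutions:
 u(x) = C1 + k*x + sqrt(3)*x^3/3


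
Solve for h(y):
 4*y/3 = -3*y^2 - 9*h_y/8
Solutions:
 h(y) = C1 - 8*y^3/9 - 16*y^2/27


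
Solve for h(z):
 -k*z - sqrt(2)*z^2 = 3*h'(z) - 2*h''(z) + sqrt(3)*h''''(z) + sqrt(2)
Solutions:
 h(z) = C1 + C2*exp(z*(4*6^(1/3)/(sqrt(729 - 32*sqrt(3)) + 27)^(1/3) + 2^(2/3)*3^(1/6)*(sqrt(729 - 32*sqrt(3)) + 27)^(1/3))/12)*sin(z*(-6^(2/3)*(sqrt(729 - 32*sqrt(3)) + 27)^(1/3) + 4*2^(1/3)*3^(5/6)/(sqrt(729 - 32*sqrt(3)) + 27)^(1/3))/12) + C3*exp(z*(4*6^(1/3)/(sqrt(729 - 32*sqrt(3)) + 27)^(1/3) + 2^(2/3)*3^(1/6)*(sqrt(729 - 32*sqrt(3)) + 27)^(1/3))/12)*cos(z*(-6^(2/3)*(sqrt(729 - 32*sqrt(3)) + 27)^(1/3) + 4*2^(1/3)*3^(5/6)/(sqrt(729 - 32*sqrt(3)) + 27)^(1/3))/12) + C4*exp(-z*(4*6^(1/3)/(sqrt(729 - 32*sqrt(3)) + 27)^(1/3) + 2^(2/3)*3^(1/6)*(sqrt(729 - 32*sqrt(3)) + 27)^(1/3))/6) - k*z^2/6 - 2*k*z/9 - sqrt(2)*z^3/9 - 2*sqrt(2)*z^2/9 - 17*sqrt(2)*z/27


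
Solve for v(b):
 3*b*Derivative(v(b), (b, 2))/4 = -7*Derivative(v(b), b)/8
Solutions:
 v(b) = C1 + C2/b^(1/6)


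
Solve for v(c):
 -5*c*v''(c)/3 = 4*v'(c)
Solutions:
 v(c) = C1 + C2/c^(7/5)


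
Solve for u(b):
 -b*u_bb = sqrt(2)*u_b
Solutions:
 u(b) = C1 + C2*b^(1 - sqrt(2))


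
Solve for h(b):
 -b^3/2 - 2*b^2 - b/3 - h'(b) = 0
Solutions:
 h(b) = C1 - b^4/8 - 2*b^3/3 - b^2/6


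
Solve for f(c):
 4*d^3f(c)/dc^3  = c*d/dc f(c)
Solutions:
 f(c) = C1 + Integral(C2*airyai(2^(1/3)*c/2) + C3*airybi(2^(1/3)*c/2), c)


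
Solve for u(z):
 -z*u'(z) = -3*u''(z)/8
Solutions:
 u(z) = C1 + C2*erfi(2*sqrt(3)*z/3)


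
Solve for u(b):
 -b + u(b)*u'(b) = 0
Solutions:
 u(b) = -sqrt(C1 + b^2)
 u(b) = sqrt(C1 + b^2)


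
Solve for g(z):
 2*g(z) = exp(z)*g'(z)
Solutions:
 g(z) = C1*exp(-2*exp(-z))


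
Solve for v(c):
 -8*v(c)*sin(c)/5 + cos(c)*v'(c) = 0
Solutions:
 v(c) = C1/cos(c)^(8/5)


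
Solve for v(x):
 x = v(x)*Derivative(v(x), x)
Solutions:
 v(x) = -sqrt(C1 + x^2)
 v(x) = sqrt(C1 + x^2)


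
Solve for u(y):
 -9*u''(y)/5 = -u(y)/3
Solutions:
 u(y) = C1*exp(-sqrt(15)*y/9) + C2*exp(sqrt(15)*y/9)


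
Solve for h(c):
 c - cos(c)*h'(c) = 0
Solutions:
 h(c) = C1 + Integral(c/cos(c), c)


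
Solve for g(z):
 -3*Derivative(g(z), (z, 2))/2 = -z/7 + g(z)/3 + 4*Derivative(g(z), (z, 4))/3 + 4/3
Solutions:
 g(z) = C1*sin(z*sqrt(9 - sqrt(17))/4) + C2*sin(z*sqrt(sqrt(17) + 9)/4) + C3*cos(z*sqrt(9 - sqrt(17))/4) + C4*cos(z*sqrt(sqrt(17) + 9)/4) + 3*z/7 - 4


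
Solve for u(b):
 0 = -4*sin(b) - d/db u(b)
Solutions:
 u(b) = C1 + 4*cos(b)


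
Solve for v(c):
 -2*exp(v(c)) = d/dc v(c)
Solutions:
 v(c) = log(1/(C1 + 2*c))


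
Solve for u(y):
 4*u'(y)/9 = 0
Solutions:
 u(y) = C1


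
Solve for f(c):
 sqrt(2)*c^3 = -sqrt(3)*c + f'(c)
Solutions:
 f(c) = C1 + sqrt(2)*c^4/4 + sqrt(3)*c^2/2


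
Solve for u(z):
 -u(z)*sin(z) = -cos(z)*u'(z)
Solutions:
 u(z) = C1/cos(z)


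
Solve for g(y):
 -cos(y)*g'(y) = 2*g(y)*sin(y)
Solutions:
 g(y) = C1*cos(y)^2


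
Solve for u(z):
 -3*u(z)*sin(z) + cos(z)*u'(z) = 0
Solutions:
 u(z) = C1/cos(z)^3


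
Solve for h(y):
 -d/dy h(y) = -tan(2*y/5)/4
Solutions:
 h(y) = C1 - 5*log(cos(2*y/5))/8


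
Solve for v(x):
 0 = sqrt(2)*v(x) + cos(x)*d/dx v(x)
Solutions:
 v(x) = C1*(sin(x) - 1)^(sqrt(2)/2)/(sin(x) + 1)^(sqrt(2)/2)


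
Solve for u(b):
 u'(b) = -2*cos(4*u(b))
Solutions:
 u(b) = -asin((C1 + exp(16*b))/(C1 - exp(16*b)))/4 + pi/4
 u(b) = asin((C1 + exp(16*b))/(C1 - exp(16*b)))/4


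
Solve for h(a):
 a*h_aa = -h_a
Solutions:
 h(a) = C1 + C2*log(a)


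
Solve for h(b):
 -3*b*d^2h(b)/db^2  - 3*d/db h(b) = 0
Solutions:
 h(b) = C1 + C2*log(b)


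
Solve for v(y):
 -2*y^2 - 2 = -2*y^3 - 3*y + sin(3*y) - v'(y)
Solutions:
 v(y) = C1 - y^4/2 + 2*y^3/3 - 3*y^2/2 + 2*y - cos(3*y)/3


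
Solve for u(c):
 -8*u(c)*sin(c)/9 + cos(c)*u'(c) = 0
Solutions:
 u(c) = C1/cos(c)^(8/9)


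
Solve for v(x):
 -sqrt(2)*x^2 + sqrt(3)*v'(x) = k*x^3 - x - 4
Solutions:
 v(x) = C1 + sqrt(3)*k*x^4/12 + sqrt(6)*x^3/9 - sqrt(3)*x^2/6 - 4*sqrt(3)*x/3


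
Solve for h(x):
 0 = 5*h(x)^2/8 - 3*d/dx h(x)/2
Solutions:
 h(x) = -12/(C1 + 5*x)


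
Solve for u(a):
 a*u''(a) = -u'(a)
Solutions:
 u(a) = C1 + C2*log(a)


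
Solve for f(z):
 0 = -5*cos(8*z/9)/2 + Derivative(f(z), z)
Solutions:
 f(z) = C1 + 45*sin(8*z/9)/16


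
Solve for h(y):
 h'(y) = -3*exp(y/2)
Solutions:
 h(y) = C1 - 6*exp(y/2)


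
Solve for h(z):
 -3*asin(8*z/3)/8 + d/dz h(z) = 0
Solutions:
 h(z) = C1 + 3*z*asin(8*z/3)/8 + 3*sqrt(9 - 64*z^2)/64


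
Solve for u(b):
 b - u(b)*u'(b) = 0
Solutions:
 u(b) = -sqrt(C1 + b^2)
 u(b) = sqrt(C1 + b^2)


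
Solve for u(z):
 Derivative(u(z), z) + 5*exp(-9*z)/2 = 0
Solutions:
 u(z) = C1 + 5*exp(-9*z)/18


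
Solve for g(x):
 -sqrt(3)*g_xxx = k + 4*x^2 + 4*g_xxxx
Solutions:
 g(x) = C1 + C2*x + C3*x^2 + C4*exp(-sqrt(3)*x/4) - sqrt(3)*x^5/45 + 4*x^4/9 + sqrt(3)*x^3*(-3*k - 128)/54


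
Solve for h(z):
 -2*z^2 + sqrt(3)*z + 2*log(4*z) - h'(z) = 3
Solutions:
 h(z) = C1 - 2*z^3/3 + sqrt(3)*z^2/2 + 2*z*log(z) - 5*z + z*log(16)


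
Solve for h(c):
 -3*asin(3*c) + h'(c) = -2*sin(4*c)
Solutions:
 h(c) = C1 + 3*c*asin(3*c) + sqrt(1 - 9*c^2) + cos(4*c)/2


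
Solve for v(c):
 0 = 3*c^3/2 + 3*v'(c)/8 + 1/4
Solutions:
 v(c) = C1 - c^4 - 2*c/3


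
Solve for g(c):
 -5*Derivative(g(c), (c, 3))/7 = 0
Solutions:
 g(c) = C1 + C2*c + C3*c^2


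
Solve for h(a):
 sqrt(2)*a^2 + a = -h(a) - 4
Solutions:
 h(a) = -sqrt(2)*a^2 - a - 4


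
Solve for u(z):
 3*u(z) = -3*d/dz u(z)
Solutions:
 u(z) = C1*exp(-z)


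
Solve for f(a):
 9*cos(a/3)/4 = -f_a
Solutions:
 f(a) = C1 - 27*sin(a/3)/4


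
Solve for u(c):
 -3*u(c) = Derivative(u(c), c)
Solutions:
 u(c) = C1*exp(-3*c)


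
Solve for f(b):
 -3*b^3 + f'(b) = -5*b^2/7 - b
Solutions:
 f(b) = C1 + 3*b^4/4 - 5*b^3/21 - b^2/2


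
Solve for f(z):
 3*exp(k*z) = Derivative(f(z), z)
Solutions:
 f(z) = C1 + 3*exp(k*z)/k


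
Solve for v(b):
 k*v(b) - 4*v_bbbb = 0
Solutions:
 v(b) = C1*exp(-sqrt(2)*b*k^(1/4)/2) + C2*exp(sqrt(2)*b*k^(1/4)/2) + C3*exp(-sqrt(2)*I*b*k^(1/4)/2) + C4*exp(sqrt(2)*I*b*k^(1/4)/2)


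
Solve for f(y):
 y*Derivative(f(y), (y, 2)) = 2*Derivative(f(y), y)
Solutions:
 f(y) = C1 + C2*y^3


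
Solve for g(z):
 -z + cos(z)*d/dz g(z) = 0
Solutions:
 g(z) = C1 + Integral(z/cos(z), z)


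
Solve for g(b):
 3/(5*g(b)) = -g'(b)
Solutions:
 g(b) = -sqrt(C1 - 30*b)/5
 g(b) = sqrt(C1 - 30*b)/5


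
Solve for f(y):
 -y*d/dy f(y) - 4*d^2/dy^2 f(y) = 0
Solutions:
 f(y) = C1 + C2*erf(sqrt(2)*y/4)


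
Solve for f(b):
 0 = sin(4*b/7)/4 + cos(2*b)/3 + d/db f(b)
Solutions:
 f(b) = C1 - sin(2*b)/6 + 7*cos(4*b/7)/16


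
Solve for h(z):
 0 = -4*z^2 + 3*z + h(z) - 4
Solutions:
 h(z) = 4*z^2 - 3*z + 4


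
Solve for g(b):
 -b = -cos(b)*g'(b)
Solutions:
 g(b) = C1 + Integral(b/cos(b), b)


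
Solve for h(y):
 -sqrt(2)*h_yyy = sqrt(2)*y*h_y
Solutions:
 h(y) = C1 + Integral(C2*airyai(-y) + C3*airybi(-y), y)


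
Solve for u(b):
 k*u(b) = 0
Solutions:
 u(b) = 0


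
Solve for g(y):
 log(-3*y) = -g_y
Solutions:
 g(y) = C1 - y*log(-y) + y*(1 - log(3))


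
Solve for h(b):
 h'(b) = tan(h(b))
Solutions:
 h(b) = pi - asin(C1*exp(b))
 h(b) = asin(C1*exp(b))


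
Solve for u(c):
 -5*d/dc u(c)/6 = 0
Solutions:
 u(c) = C1


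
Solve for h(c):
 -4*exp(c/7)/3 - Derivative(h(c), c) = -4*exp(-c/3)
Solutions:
 h(c) = C1 - 28*exp(c/7)/3 - 12*exp(-c/3)


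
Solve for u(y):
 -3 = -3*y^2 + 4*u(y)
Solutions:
 u(y) = 3*y^2/4 - 3/4


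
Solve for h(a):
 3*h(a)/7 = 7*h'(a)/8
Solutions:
 h(a) = C1*exp(24*a/49)


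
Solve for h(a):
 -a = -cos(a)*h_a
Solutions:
 h(a) = C1 + Integral(a/cos(a), a)


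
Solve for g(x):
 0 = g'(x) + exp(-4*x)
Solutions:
 g(x) = C1 + exp(-4*x)/4


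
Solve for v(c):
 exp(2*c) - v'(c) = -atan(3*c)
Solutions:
 v(c) = C1 + c*atan(3*c) + exp(2*c)/2 - log(9*c^2 + 1)/6


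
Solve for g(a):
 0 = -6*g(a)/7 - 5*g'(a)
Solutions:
 g(a) = C1*exp(-6*a/35)


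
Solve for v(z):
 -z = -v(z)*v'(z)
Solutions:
 v(z) = -sqrt(C1 + z^2)
 v(z) = sqrt(C1 + z^2)


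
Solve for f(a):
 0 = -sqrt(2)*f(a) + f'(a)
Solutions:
 f(a) = C1*exp(sqrt(2)*a)


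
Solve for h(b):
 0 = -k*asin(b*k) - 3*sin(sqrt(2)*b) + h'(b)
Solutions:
 h(b) = C1 + k*Piecewise((b*asin(b*k) + sqrt(-b^2*k^2 + 1)/k, Ne(k, 0)), (0, True)) - 3*sqrt(2)*cos(sqrt(2)*b)/2


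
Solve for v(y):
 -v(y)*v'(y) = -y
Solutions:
 v(y) = -sqrt(C1 + y^2)
 v(y) = sqrt(C1 + y^2)


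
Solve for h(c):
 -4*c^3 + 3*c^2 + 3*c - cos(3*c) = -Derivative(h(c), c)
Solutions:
 h(c) = C1 + c^4 - c^3 - 3*c^2/2 + sin(3*c)/3


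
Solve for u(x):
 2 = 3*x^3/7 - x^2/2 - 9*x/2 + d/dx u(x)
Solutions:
 u(x) = C1 - 3*x^4/28 + x^3/6 + 9*x^2/4 + 2*x


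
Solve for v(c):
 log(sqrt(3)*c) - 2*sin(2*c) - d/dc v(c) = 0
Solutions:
 v(c) = C1 + c*log(c) - c + c*log(3)/2 + cos(2*c)


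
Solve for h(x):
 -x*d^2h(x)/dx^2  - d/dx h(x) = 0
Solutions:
 h(x) = C1 + C2*log(x)


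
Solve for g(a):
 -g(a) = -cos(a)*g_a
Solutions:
 g(a) = C1*sqrt(sin(a) + 1)/sqrt(sin(a) - 1)


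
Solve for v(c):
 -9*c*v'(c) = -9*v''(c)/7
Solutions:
 v(c) = C1 + C2*erfi(sqrt(14)*c/2)


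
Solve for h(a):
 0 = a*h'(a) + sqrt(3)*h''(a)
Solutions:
 h(a) = C1 + C2*erf(sqrt(2)*3^(3/4)*a/6)


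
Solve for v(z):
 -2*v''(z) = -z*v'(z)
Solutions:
 v(z) = C1 + C2*erfi(z/2)


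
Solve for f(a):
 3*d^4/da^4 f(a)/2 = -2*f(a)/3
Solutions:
 f(a) = (C1*sin(sqrt(3)*a/3) + C2*cos(sqrt(3)*a/3))*exp(-sqrt(3)*a/3) + (C3*sin(sqrt(3)*a/3) + C4*cos(sqrt(3)*a/3))*exp(sqrt(3)*a/3)


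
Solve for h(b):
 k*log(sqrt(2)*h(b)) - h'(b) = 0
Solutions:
 Integral(1/(2*log(_y) + log(2)), (_y, h(b))) = C1 + b*k/2


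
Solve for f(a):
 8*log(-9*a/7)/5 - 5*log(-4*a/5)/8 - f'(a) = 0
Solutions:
 f(a) = C1 + 39*a*log(-a)/40 + a*(-64*log(7) - 39 - 50*log(2) + 25*log(5) + 128*log(3))/40


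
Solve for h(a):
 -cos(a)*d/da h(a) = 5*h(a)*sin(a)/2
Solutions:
 h(a) = C1*cos(a)^(5/2)


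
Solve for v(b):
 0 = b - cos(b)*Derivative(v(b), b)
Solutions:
 v(b) = C1 + Integral(b/cos(b), b)


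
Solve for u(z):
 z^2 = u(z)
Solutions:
 u(z) = z^2


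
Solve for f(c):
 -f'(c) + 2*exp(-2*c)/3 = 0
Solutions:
 f(c) = C1 - exp(-2*c)/3


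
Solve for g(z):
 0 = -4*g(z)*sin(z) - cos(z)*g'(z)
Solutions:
 g(z) = C1*cos(z)^4


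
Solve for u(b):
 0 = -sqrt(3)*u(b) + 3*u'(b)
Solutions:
 u(b) = C1*exp(sqrt(3)*b/3)


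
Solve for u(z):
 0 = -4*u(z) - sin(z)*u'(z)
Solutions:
 u(z) = C1*(cos(z)^2 + 2*cos(z) + 1)/(cos(z)^2 - 2*cos(z) + 1)


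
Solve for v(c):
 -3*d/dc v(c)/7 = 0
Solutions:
 v(c) = C1


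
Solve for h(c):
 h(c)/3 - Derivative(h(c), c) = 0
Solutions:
 h(c) = C1*exp(c/3)


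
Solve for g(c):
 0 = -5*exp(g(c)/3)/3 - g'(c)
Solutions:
 g(c) = 3*log(1/(C1 + 5*c)) + 6*log(3)


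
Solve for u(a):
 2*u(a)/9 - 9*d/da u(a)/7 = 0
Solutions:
 u(a) = C1*exp(14*a/81)


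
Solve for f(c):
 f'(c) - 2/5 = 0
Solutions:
 f(c) = C1 + 2*c/5


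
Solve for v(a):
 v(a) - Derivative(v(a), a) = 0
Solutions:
 v(a) = C1*exp(a)


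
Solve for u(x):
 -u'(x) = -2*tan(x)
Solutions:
 u(x) = C1 - 2*log(cos(x))


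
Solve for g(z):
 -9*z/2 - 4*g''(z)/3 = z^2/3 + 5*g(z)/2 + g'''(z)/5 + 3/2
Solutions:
 g(z) = C1*exp(z*(-80 + 160*2^(2/3)*5^(1/3)/(27*sqrt(3289) + 2009)^(1/3) + 2^(1/3)*5^(2/3)*(27*sqrt(3289) + 2009)^(1/3))/36)*sin(10^(1/3)*sqrt(3)*z*(-5^(1/3)*(27*sqrt(3289) + 2009)^(1/3) + 160*2^(1/3)/(27*sqrt(3289) + 2009)^(1/3))/36) + C2*exp(z*(-80 + 160*2^(2/3)*5^(1/3)/(27*sqrt(3289) + 2009)^(1/3) + 2^(1/3)*5^(2/3)*(27*sqrt(3289) + 2009)^(1/3))/36)*cos(10^(1/3)*sqrt(3)*z*(-5^(1/3)*(27*sqrt(3289) + 2009)^(1/3) + 160*2^(1/3)/(27*sqrt(3289) + 2009)^(1/3))/36) + C3*exp(-z*(160*2^(2/3)*5^(1/3)/(27*sqrt(3289) + 2009)^(1/3) + 40 + 2^(1/3)*5^(2/3)*(27*sqrt(3289) + 2009)^(1/3))/18) - 2*z^2/15 - 9*z/5 - 103/225


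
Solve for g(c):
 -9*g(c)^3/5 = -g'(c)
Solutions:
 g(c) = -sqrt(10)*sqrt(-1/(C1 + 9*c))/2
 g(c) = sqrt(10)*sqrt(-1/(C1 + 9*c))/2


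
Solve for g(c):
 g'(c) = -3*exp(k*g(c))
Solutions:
 g(c) = Piecewise((log(1/(C1*k + 3*c*k))/k, Ne(k, 0)), (nan, True))
 g(c) = Piecewise((C1 - 3*c, Eq(k, 0)), (nan, True))


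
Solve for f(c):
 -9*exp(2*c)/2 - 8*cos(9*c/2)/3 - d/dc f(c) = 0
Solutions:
 f(c) = C1 - 9*exp(2*c)/4 - 16*sin(9*c/2)/27


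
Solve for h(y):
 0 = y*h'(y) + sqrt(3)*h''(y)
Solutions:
 h(y) = C1 + C2*erf(sqrt(2)*3^(3/4)*y/6)


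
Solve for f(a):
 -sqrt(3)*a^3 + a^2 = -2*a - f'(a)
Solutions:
 f(a) = C1 + sqrt(3)*a^4/4 - a^3/3 - a^2


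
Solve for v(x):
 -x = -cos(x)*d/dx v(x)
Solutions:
 v(x) = C1 + Integral(x/cos(x), x)


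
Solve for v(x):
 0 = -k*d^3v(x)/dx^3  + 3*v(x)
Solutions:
 v(x) = C1*exp(3^(1/3)*x*(1/k)^(1/3)) + C2*exp(x*(-3^(1/3) + 3^(5/6)*I)*(1/k)^(1/3)/2) + C3*exp(-x*(3^(1/3) + 3^(5/6)*I)*(1/k)^(1/3)/2)


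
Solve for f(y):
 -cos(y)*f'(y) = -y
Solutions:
 f(y) = C1 + Integral(y/cos(y), y)


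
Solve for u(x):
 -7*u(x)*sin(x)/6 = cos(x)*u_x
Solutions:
 u(x) = C1*cos(x)^(7/6)


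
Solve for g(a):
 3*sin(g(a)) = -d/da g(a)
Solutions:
 g(a) = -acos((-C1 - exp(6*a))/(C1 - exp(6*a))) + 2*pi
 g(a) = acos((-C1 - exp(6*a))/(C1 - exp(6*a)))


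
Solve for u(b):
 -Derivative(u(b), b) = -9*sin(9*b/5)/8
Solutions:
 u(b) = C1 - 5*cos(9*b/5)/8


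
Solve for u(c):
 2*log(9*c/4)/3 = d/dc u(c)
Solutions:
 u(c) = C1 + 2*c*log(c)/3 - 4*c*log(2)/3 - 2*c/3 + 4*c*log(3)/3


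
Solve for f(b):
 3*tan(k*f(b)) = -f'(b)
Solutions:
 f(b) = Piecewise((-asin(exp(C1*k - 3*b*k))/k + pi/k, Ne(k, 0)), (nan, True))
 f(b) = Piecewise((asin(exp(C1*k - 3*b*k))/k, Ne(k, 0)), (nan, True))


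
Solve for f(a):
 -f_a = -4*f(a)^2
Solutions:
 f(a) = -1/(C1 + 4*a)


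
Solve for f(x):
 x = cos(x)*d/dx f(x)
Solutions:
 f(x) = C1 + Integral(x/cos(x), x)


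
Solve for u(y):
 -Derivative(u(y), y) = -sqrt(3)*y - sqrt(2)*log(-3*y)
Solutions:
 u(y) = C1 + sqrt(3)*y^2/2 + sqrt(2)*y*log(-y) + sqrt(2)*y*(-1 + log(3))


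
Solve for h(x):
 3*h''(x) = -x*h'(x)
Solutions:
 h(x) = C1 + C2*erf(sqrt(6)*x/6)


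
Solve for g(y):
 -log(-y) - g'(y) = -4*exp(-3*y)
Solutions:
 g(y) = C1 - y*log(-y) + y - 4*exp(-3*y)/3


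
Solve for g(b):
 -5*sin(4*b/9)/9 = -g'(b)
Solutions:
 g(b) = C1 - 5*cos(4*b/9)/4


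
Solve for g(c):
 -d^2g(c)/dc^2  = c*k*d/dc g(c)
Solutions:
 g(c) = Piecewise((-sqrt(2)*sqrt(pi)*C1*erf(sqrt(2)*c*sqrt(k)/2)/(2*sqrt(k)) - C2, (k > 0) | (k < 0)), (-C1*c - C2, True))


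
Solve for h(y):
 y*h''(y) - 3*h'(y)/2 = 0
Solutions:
 h(y) = C1 + C2*y^(5/2)


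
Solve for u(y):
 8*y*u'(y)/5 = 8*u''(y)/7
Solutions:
 u(y) = C1 + C2*erfi(sqrt(70)*y/10)


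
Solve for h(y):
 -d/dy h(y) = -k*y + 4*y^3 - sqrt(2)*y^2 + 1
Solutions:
 h(y) = C1 + k*y^2/2 - y^4 + sqrt(2)*y^3/3 - y


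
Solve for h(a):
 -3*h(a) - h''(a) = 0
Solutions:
 h(a) = C1*sin(sqrt(3)*a) + C2*cos(sqrt(3)*a)


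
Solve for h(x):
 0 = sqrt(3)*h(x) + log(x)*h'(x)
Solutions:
 h(x) = C1*exp(-sqrt(3)*li(x))


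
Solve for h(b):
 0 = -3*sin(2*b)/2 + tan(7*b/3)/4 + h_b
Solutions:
 h(b) = C1 + 3*log(cos(7*b/3))/28 - 3*cos(2*b)/4


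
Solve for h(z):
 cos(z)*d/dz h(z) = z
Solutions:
 h(z) = C1 + Integral(z/cos(z), z)


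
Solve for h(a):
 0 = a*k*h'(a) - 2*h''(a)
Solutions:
 h(a) = Piecewise((-sqrt(pi)*C1*erf(a*sqrt(-k)/2)/sqrt(-k) - C2, (k > 0) | (k < 0)), (-C1*a - C2, True))


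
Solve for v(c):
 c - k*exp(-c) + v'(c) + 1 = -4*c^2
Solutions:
 v(c) = C1 - 4*c^3/3 - c^2/2 - c - k*exp(-c)


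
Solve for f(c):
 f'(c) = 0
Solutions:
 f(c) = C1


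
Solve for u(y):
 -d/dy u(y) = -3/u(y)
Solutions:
 u(y) = -sqrt(C1 + 6*y)
 u(y) = sqrt(C1 + 6*y)


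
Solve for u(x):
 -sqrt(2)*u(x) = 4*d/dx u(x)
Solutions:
 u(x) = C1*exp(-sqrt(2)*x/4)


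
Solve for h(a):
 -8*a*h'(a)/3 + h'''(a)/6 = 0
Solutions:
 h(a) = C1 + Integral(C2*airyai(2*2^(1/3)*a) + C3*airybi(2*2^(1/3)*a), a)


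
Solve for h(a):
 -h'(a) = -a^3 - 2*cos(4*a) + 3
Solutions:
 h(a) = C1 + a^4/4 - 3*a + sin(4*a)/2


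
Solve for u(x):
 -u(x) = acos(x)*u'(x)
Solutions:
 u(x) = C1*exp(-Integral(1/acos(x), x))


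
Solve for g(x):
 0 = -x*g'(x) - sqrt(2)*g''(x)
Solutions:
 g(x) = C1 + C2*erf(2^(1/4)*x/2)


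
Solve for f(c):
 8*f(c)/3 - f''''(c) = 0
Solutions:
 f(c) = C1*exp(-6^(3/4)*c/3) + C2*exp(6^(3/4)*c/3) + C3*sin(6^(3/4)*c/3) + C4*cos(6^(3/4)*c/3)


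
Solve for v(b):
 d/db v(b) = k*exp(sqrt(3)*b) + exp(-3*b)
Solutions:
 v(b) = C1 + sqrt(3)*k*exp(sqrt(3)*b)/3 - exp(-3*b)/3


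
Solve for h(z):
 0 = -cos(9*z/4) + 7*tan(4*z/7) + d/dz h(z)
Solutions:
 h(z) = C1 + 49*log(cos(4*z/7))/4 + 4*sin(9*z/4)/9


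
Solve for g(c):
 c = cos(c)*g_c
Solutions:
 g(c) = C1 + Integral(c/cos(c), c)


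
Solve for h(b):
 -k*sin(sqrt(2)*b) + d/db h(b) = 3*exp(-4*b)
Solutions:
 h(b) = C1 - sqrt(2)*k*cos(sqrt(2)*b)/2 - 3*exp(-4*b)/4


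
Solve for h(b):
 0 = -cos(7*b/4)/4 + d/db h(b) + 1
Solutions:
 h(b) = C1 - b + sin(7*b/4)/7


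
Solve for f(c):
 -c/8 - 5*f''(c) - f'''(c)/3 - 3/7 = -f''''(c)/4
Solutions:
 f(c) = C1 + C2*c + C3*exp(2*c*(1 - sqrt(46))/3) + C4*exp(2*c*(1 + sqrt(46))/3) - c^3/240 - 353*c^2/8400


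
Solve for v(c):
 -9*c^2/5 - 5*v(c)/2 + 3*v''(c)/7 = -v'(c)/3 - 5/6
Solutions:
 v(c) = C1*exp(c*(-7 + sqrt(1939))/18) + C2*exp(-c*(7 + sqrt(1939))/18) - 18*c^2/25 - 24*c/125 + 799/13125


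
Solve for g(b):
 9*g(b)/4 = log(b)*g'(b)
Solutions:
 g(b) = C1*exp(9*li(b)/4)


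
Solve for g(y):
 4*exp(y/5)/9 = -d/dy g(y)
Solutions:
 g(y) = C1 - 20*exp(y/5)/9


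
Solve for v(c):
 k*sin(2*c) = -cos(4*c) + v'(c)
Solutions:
 v(c) = C1 - k*cos(2*c)/2 + sin(4*c)/4


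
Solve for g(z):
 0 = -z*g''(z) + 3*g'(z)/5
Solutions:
 g(z) = C1 + C2*z^(8/5)


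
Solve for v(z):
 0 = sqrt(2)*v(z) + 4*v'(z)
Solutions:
 v(z) = C1*exp(-sqrt(2)*z/4)


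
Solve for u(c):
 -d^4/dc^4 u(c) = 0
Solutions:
 u(c) = C1 + C2*c + C3*c^2 + C4*c^3


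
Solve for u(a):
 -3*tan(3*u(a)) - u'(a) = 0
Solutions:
 u(a) = -asin(C1*exp(-9*a))/3 + pi/3
 u(a) = asin(C1*exp(-9*a))/3


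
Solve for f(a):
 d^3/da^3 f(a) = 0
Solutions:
 f(a) = C1 + C2*a + C3*a^2


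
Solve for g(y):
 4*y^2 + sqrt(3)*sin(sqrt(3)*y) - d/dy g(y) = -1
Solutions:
 g(y) = C1 + 4*y^3/3 + y - cos(sqrt(3)*y)


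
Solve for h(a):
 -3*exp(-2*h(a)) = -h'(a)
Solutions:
 h(a) = log(-sqrt(C1 + 6*a))
 h(a) = log(C1 + 6*a)/2


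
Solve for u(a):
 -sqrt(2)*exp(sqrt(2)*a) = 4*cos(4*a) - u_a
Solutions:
 u(a) = C1 + exp(sqrt(2)*a) + sin(4*a)


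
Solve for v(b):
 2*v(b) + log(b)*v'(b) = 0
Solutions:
 v(b) = C1*exp(-2*li(b))


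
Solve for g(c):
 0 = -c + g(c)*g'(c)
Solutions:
 g(c) = -sqrt(C1 + c^2)
 g(c) = sqrt(C1 + c^2)


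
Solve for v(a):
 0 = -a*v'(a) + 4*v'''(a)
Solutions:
 v(a) = C1 + Integral(C2*airyai(2^(1/3)*a/2) + C3*airybi(2^(1/3)*a/2), a)


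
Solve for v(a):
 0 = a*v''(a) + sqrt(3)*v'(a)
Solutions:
 v(a) = C1 + C2*a^(1 - sqrt(3))


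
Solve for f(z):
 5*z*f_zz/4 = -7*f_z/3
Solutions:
 f(z) = C1 + C2/z^(13/15)


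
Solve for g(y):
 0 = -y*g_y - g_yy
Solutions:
 g(y) = C1 + C2*erf(sqrt(2)*y/2)


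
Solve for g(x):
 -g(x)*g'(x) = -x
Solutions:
 g(x) = -sqrt(C1 + x^2)
 g(x) = sqrt(C1 + x^2)


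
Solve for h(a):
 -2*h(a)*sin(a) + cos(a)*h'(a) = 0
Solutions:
 h(a) = C1/cos(a)^2


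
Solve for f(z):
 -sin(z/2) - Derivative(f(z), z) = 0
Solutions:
 f(z) = C1 + 2*cos(z/2)


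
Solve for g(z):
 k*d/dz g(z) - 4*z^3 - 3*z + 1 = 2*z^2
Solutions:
 g(z) = C1 + z^4/k + 2*z^3/(3*k) + 3*z^2/(2*k) - z/k


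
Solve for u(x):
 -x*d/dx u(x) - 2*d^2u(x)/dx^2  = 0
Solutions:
 u(x) = C1 + C2*erf(x/2)


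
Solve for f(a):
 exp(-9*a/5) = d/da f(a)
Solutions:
 f(a) = C1 - 5*exp(-9*a/5)/9


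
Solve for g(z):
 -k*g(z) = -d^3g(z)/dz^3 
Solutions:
 g(z) = C1*exp(k^(1/3)*z) + C2*exp(k^(1/3)*z*(-1 + sqrt(3)*I)/2) + C3*exp(-k^(1/3)*z*(1 + sqrt(3)*I)/2)


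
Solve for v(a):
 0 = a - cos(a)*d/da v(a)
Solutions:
 v(a) = C1 + Integral(a/cos(a), a)


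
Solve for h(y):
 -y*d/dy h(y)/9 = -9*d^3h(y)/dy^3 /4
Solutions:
 h(y) = C1 + Integral(C2*airyai(6^(2/3)*y/9) + C3*airybi(6^(2/3)*y/9), y)


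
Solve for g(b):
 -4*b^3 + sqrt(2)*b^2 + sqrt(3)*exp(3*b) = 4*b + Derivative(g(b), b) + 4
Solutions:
 g(b) = C1 - b^4 + sqrt(2)*b^3/3 - 2*b^2 - 4*b + sqrt(3)*exp(3*b)/3


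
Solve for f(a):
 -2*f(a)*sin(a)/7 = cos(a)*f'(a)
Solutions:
 f(a) = C1*cos(a)^(2/7)


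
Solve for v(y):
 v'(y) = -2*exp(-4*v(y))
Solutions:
 v(y) = log(-I*(C1 - 8*y)^(1/4))
 v(y) = log(I*(C1 - 8*y)^(1/4))
 v(y) = log(-(C1 - 8*y)^(1/4))
 v(y) = log(C1 - 8*y)/4


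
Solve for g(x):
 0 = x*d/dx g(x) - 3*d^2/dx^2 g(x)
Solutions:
 g(x) = C1 + C2*erfi(sqrt(6)*x/6)


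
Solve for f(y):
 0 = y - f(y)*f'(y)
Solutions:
 f(y) = -sqrt(C1 + y^2)
 f(y) = sqrt(C1 + y^2)


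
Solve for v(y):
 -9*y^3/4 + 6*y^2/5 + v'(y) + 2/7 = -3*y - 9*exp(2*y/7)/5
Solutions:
 v(y) = C1 + 9*y^4/16 - 2*y^3/5 - 3*y^2/2 - 2*y/7 - 63*exp(2*y/7)/10


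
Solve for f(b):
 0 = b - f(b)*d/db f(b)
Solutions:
 f(b) = -sqrt(C1 + b^2)
 f(b) = sqrt(C1 + b^2)


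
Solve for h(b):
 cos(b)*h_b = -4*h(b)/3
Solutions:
 h(b) = C1*(sin(b) - 1)^(2/3)/(sin(b) + 1)^(2/3)


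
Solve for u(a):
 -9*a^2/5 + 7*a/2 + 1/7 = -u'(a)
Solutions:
 u(a) = C1 + 3*a^3/5 - 7*a^2/4 - a/7


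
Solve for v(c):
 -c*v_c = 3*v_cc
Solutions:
 v(c) = C1 + C2*erf(sqrt(6)*c/6)


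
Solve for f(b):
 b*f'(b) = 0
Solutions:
 f(b) = C1


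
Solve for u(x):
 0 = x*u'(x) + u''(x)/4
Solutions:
 u(x) = C1 + C2*erf(sqrt(2)*x)


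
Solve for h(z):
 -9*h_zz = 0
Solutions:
 h(z) = C1 + C2*z


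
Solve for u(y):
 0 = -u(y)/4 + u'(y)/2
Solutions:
 u(y) = C1*exp(y/2)


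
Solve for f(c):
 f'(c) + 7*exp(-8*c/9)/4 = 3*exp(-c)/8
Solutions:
 f(c) = C1 - 3*exp(-c)/8 + 63*exp(-8*c/9)/32


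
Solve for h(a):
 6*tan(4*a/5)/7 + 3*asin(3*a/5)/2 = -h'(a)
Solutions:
 h(a) = C1 - 3*a*asin(3*a/5)/2 - sqrt(25 - 9*a^2)/2 + 15*log(cos(4*a/5))/14


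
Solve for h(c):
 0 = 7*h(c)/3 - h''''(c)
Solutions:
 h(c) = C1*exp(-3^(3/4)*7^(1/4)*c/3) + C2*exp(3^(3/4)*7^(1/4)*c/3) + C3*sin(3^(3/4)*7^(1/4)*c/3) + C4*cos(3^(3/4)*7^(1/4)*c/3)


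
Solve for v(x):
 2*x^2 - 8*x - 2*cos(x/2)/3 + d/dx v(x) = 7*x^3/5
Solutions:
 v(x) = C1 + 7*x^4/20 - 2*x^3/3 + 4*x^2 + 4*sin(x/2)/3


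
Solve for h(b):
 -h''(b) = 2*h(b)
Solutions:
 h(b) = C1*sin(sqrt(2)*b) + C2*cos(sqrt(2)*b)


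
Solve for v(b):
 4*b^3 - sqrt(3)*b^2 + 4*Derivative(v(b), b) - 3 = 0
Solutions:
 v(b) = C1 - b^4/4 + sqrt(3)*b^3/12 + 3*b/4


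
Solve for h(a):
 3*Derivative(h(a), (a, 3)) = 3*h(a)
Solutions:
 h(a) = C3*exp(a) + (C1*sin(sqrt(3)*a/2) + C2*cos(sqrt(3)*a/2))*exp(-a/2)


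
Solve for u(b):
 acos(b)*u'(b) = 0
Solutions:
 u(b) = C1


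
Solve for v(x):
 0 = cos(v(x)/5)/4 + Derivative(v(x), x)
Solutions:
 x/4 - 5*log(sin(v(x)/5) - 1)/2 + 5*log(sin(v(x)/5) + 1)/2 = C1


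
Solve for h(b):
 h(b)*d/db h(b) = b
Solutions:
 h(b) = -sqrt(C1 + b^2)
 h(b) = sqrt(C1 + b^2)


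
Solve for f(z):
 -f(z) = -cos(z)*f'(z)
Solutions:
 f(z) = C1*sqrt(sin(z) + 1)/sqrt(sin(z) - 1)


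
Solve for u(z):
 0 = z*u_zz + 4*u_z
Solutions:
 u(z) = C1 + C2/z^3


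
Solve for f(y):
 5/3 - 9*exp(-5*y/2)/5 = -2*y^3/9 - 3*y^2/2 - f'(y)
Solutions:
 f(y) = C1 - y^4/18 - y^3/2 - 5*y/3 - 18*exp(-5*y/2)/25


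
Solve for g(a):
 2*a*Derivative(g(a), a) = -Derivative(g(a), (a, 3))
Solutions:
 g(a) = C1 + Integral(C2*airyai(-2^(1/3)*a) + C3*airybi(-2^(1/3)*a), a)


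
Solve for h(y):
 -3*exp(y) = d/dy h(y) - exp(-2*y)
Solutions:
 h(y) = C1 - 3*exp(y) - exp(-2*y)/2


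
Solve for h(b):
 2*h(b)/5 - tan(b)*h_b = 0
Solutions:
 h(b) = C1*sin(b)^(2/5)


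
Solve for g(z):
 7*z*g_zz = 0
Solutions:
 g(z) = C1 + C2*z


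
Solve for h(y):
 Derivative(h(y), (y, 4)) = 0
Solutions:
 h(y) = C1 + C2*y + C3*y^2 + C4*y^3


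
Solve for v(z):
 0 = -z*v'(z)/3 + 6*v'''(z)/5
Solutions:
 v(z) = C1 + Integral(C2*airyai(60^(1/3)*z/6) + C3*airybi(60^(1/3)*z/6), z)


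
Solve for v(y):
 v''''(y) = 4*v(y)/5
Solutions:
 v(y) = C1*exp(-sqrt(2)*5^(3/4)*y/5) + C2*exp(sqrt(2)*5^(3/4)*y/5) + C3*sin(sqrt(2)*5^(3/4)*y/5) + C4*cos(sqrt(2)*5^(3/4)*y/5)


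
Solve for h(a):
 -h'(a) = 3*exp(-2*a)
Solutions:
 h(a) = C1 + 3*exp(-2*a)/2


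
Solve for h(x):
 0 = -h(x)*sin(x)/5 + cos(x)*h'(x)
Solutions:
 h(x) = C1/cos(x)^(1/5)


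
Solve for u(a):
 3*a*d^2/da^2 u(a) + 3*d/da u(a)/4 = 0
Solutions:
 u(a) = C1 + C2*a^(3/4)


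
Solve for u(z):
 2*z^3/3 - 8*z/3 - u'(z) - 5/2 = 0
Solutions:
 u(z) = C1 + z^4/6 - 4*z^2/3 - 5*z/2


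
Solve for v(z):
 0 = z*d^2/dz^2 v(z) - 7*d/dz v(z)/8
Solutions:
 v(z) = C1 + C2*z^(15/8)


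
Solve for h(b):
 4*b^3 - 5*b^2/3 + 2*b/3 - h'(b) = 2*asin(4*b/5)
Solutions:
 h(b) = C1 + b^4 - 5*b^3/9 + b^2/3 - 2*b*asin(4*b/5) - sqrt(25 - 16*b^2)/2


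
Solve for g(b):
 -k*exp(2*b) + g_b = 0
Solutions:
 g(b) = C1 + k*exp(2*b)/2


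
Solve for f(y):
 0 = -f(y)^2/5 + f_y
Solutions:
 f(y) = -5/(C1 + y)


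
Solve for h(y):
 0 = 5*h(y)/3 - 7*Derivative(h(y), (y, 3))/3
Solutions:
 h(y) = C3*exp(5^(1/3)*7^(2/3)*y/7) + (C1*sin(sqrt(3)*5^(1/3)*7^(2/3)*y/14) + C2*cos(sqrt(3)*5^(1/3)*7^(2/3)*y/14))*exp(-5^(1/3)*7^(2/3)*y/14)


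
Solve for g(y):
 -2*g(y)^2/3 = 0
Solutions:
 g(y) = 0


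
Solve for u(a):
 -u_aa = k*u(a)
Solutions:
 u(a) = C1*exp(-a*sqrt(-k)) + C2*exp(a*sqrt(-k))


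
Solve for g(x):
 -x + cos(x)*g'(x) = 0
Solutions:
 g(x) = C1 + Integral(x/cos(x), x)


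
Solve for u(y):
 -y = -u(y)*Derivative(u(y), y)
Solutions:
 u(y) = -sqrt(C1 + y^2)
 u(y) = sqrt(C1 + y^2)


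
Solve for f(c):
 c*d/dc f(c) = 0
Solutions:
 f(c) = C1


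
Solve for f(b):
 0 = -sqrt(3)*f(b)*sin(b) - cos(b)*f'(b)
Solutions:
 f(b) = C1*cos(b)^(sqrt(3))


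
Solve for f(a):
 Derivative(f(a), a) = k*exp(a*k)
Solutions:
 f(a) = C1 + exp(a*k)


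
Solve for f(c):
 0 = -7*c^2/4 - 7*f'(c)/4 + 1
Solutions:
 f(c) = C1 - c^3/3 + 4*c/7


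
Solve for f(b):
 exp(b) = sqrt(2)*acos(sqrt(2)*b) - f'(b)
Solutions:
 f(b) = C1 + sqrt(2)*(b*acos(sqrt(2)*b) - sqrt(2)*sqrt(1 - 2*b^2)/2) - exp(b)


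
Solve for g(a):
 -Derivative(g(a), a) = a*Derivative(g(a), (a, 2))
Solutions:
 g(a) = C1 + C2*log(a)


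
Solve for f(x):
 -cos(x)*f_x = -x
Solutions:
 f(x) = C1 + Integral(x/cos(x), x)


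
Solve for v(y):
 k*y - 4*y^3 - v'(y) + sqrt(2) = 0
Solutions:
 v(y) = C1 + k*y^2/2 - y^4 + sqrt(2)*y


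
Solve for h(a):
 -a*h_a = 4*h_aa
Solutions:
 h(a) = C1 + C2*erf(sqrt(2)*a/4)


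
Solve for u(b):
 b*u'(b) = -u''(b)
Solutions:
 u(b) = C1 + C2*erf(sqrt(2)*b/2)


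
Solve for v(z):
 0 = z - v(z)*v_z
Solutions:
 v(z) = -sqrt(C1 + z^2)
 v(z) = sqrt(C1 + z^2)


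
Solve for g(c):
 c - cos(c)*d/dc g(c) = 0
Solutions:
 g(c) = C1 + Integral(c/cos(c), c)


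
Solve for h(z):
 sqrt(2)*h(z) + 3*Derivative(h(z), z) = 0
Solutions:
 h(z) = C1*exp(-sqrt(2)*z/3)


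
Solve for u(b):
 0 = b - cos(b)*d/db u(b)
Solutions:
 u(b) = C1 + Integral(b/cos(b), b)


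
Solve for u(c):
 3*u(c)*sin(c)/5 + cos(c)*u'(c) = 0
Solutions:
 u(c) = C1*cos(c)^(3/5)


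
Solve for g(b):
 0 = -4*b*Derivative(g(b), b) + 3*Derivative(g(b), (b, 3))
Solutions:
 g(b) = C1 + Integral(C2*airyai(6^(2/3)*b/3) + C3*airybi(6^(2/3)*b/3), b)


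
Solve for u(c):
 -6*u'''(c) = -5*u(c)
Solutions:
 u(c) = C3*exp(5^(1/3)*6^(2/3)*c/6) + (C1*sin(2^(2/3)*3^(1/6)*5^(1/3)*c/4) + C2*cos(2^(2/3)*3^(1/6)*5^(1/3)*c/4))*exp(-5^(1/3)*6^(2/3)*c/12)


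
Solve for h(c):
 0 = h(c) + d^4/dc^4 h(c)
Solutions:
 h(c) = (C1*sin(sqrt(2)*c/2) + C2*cos(sqrt(2)*c/2))*exp(-sqrt(2)*c/2) + (C3*sin(sqrt(2)*c/2) + C4*cos(sqrt(2)*c/2))*exp(sqrt(2)*c/2)


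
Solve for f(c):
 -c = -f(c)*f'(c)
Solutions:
 f(c) = -sqrt(C1 + c^2)
 f(c) = sqrt(C1 + c^2)


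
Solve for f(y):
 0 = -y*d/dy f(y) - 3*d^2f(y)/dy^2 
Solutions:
 f(y) = C1 + C2*erf(sqrt(6)*y/6)


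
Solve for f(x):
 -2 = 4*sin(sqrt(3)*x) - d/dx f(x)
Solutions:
 f(x) = C1 + 2*x - 4*sqrt(3)*cos(sqrt(3)*x)/3


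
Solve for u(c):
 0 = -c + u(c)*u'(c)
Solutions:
 u(c) = -sqrt(C1 + c^2)
 u(c) = sqrt(C1 + c^2)


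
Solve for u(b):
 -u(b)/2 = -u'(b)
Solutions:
 u(b) = C1*exp(b/2)


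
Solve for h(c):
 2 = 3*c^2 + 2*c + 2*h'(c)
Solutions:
 h(c) = C1 - c^3/2 - c^2/2 + c


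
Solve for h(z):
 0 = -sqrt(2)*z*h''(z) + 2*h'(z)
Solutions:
 h(z) = C1 + C2*z^(1 + sqrt(2))


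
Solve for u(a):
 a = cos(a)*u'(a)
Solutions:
 u(a) = C1 + Integral(a/cos(a), a)


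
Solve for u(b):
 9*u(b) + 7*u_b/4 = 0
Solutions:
 u(b) = C1*exp(-36*b/7)


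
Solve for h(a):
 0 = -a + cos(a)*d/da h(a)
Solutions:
 h(a) = C1 + Integral(a/cos(a), a)


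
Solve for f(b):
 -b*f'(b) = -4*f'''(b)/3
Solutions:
 f(b) = C1 + Integral(C2*airyai(6^(1/3)*b/2) + C3*airybi(6^(1/3)*b/2), b)


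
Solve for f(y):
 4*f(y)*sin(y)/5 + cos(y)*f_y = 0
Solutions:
 f(y) = C1*cos(y)^(4/5)


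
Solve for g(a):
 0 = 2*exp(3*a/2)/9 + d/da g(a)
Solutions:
 g(a) = C1 - 4*exp(3*a/2)/27


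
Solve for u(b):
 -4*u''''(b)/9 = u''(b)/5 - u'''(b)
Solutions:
 u(b) = C1 + C2*b + C3*exp(3*b*(15 - sqrt(145))/40) + C4*exp(3*b*(sqrt(145) + 15)/40)


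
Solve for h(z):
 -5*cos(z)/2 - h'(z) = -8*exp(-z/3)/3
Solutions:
 h(z) = C1 - 5*sin(z)/2 - 8*exp(-z/3)


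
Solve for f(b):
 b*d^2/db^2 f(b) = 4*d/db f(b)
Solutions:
 f(b) = C1 + C2*b^5


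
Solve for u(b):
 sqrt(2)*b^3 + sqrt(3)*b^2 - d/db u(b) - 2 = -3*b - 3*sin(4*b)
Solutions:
 u(b) = C1 + sqrt(2)*b^4/4 + sqrt(3)*b^3/3 + 3*b^2/2 - 2*b - 3*cos(4*b)/4


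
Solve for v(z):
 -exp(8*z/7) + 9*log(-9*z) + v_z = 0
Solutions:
 v(z) = C1 - 9*z*log(-z) + 9*z*(1 - 2*log(3)) + 7*exp(8*z/7)/8


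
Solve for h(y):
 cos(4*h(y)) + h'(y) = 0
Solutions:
 h(y) = -asin((C1 + exp(8*y))/(C1 - exp(8*y)))/4 + pi/4
 h(y) = asin((C1 + exp(8*y))/(C1 - exp(8*y)))/4


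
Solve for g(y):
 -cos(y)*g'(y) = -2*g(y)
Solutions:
 g(y) = C1*(sin(y) + 1)/(sin(y) - 1)


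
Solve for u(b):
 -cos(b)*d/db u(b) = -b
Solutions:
 u(b) = C1 + Integral(b/cos(b), b)


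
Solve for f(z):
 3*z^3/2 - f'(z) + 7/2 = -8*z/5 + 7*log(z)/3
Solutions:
 f(z) = C1 + 3*z^4/8 + 4*z^2/5 - 7*z*log(z)/3 + 35*z/6


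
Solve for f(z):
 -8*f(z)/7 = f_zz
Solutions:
 f(z) = C1*sin(2*sqrt(14)*z/7) + C2*cos(2*sqrt(14)*z/7)


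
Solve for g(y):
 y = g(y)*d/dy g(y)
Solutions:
 g(y) = -sqrt(C1 + y^2)
 g(y) = sqrt(C1 + y^2)


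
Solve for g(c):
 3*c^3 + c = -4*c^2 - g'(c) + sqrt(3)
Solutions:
 g(c) = C1 - 3*c^4/4 - 4*c^3/3 - c^2/2 + sqrt(3)*c


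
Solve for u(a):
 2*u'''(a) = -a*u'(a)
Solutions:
 u(a) = C1 + Integral(C2*airyai(-2^(2/3)*a/2) + C3*airybi(-2^(2/3)*a/2), a)


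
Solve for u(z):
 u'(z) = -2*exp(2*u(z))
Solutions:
 u(z) = log(-sqrt(-1/(C1 - 2*z))) - log(2)/2
 u(z) = log(-1/(C1 - 2*z))/2 - log(2)/2


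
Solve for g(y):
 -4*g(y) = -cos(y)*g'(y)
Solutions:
 g(y) = C1*(sin(y)^2 + 2*sin(y) + 1)/(sin(y)^2 - 2*sin(y) + 1)


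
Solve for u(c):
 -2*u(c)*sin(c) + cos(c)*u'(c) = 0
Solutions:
 u(c) = C1/cos(c)^2


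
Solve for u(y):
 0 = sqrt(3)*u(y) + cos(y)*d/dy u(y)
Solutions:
 u(y) = C1*(sin(y) - 1)^(sqrt(3)/2)/(sin(y) + 1)^(sqrt(3)/2)


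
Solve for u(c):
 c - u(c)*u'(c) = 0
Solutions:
 u(c) = -sqrt(C1 + c^2)
 u(c) = sqrt(C1 + c^2)


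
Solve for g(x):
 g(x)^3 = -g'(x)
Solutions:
 g(x) = -sqrt(2)*sqrt(-1/(C1 - x))/2
 g(x) = sqrt(2)*sqrt(-1/(C1 - x))/2


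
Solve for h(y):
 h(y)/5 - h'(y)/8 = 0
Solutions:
 h(y) = C1*exp(8*y/5)


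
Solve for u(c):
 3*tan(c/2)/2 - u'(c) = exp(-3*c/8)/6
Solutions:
 u(c) = C1 + 3*log(tan(c/2)^2 + 1)/2 + 4*exp(-3*c/8)/9


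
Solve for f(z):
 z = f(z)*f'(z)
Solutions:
 f(z) = -sqrt(C1 + z^2)
 f(z) = sqrt(C1 + z^2)


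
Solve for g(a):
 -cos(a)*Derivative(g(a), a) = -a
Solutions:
 g(a) = C1 + Integral(a/cos(a), a)


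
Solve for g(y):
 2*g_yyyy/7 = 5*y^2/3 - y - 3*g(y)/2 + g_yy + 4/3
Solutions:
 g(y) = 10*y^2/9 - 2*y/3 + (C1*sin(sqrt(2)*21^(1/4)*y*sin(atan(sqrt(35)/7)/2)/2) + C2*cos(sqrt(2)*21^(1/4)*y*sin(atan(sqrt(35)/7)/2)/2))*exp(-sqrt(2)*21^(1/4)*y*cos(atan(sqrt(35)/7)/2)/2) + (C3*sin(sqrt(2)*21^(1/4)*y*sin(atan(sqrt(35)/7)/2)/2) + C4*cos(sqrt(2)*21^(1/4)*y*sin(atan(sqrt(35)/7)/2)/2))*exp(sqrt(2)*21^(1/4)*y*cos(atan(sqrt(35)/7)/2)/2) + 64/27


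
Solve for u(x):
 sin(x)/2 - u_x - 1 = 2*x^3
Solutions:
 u(x) = C1 - x^4/2 - x - cos(x)/2


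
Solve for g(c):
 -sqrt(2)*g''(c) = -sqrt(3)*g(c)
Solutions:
 g(c) = C1*exp(-2^(3/4)*3^(1/4)*c/2) + C2*exp(2^(3/4)*3^(1/4)*c/2)


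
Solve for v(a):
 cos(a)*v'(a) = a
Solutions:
 v(a) = C1 + Integral(a/cos(a), a)


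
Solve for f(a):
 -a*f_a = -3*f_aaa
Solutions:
 f(a) = C1 + Integral(C2*airyai(3^(2/3)*a/3) + C3*airybi(3^(2/3)*a/3), a)


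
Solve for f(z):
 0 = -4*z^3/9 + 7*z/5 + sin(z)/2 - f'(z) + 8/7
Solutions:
 f(z) = C1 - z^4/9 + 7*z^2/10 + 8*z/7 - cos(z)/2


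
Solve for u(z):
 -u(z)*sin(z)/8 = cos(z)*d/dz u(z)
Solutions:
 u(z) = C1*cos(z)^(1/8)


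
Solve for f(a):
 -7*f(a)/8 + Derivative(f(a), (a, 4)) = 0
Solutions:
 f(a) = C1*exp(-14^(1/4)*a/2) + C2*exp(14^(1/4)*a/2) + C3*sin(14^(1/4)*a/2) + C4*cos(14^(1/4)*a/2)


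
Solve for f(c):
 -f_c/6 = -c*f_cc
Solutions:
 f(c) = C1 + C2*c^(7/6)


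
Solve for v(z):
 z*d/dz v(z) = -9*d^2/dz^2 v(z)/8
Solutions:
 v(z) = C1 + C2*erf(2*z/3)


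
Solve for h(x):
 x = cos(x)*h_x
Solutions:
 h(x) = C1 + Integral(x/cos(x), x)


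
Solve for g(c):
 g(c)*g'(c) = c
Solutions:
 g(c) = -sqrt(C1 + c^2)
 g(c) = sqrt(C1 + c^2)


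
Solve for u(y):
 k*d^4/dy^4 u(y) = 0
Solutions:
 u(y) = C1 + C2*y + C3*y^2 + C4*y^3


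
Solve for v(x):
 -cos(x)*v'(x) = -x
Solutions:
 v(x) = C1 + Integral(x/cos(x), x)


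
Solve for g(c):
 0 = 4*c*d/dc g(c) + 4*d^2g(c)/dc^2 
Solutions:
 g(c) = C1 + C2*erf(sqrt(2)*c/2)


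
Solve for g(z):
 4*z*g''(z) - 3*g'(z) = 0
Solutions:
 g(z) = C1 + C2*z^(7/4)


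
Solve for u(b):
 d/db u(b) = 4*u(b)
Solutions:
 u(b) = C1*exp(4*b)


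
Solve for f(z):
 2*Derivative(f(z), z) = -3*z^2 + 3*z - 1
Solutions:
 f(z) = C1 - z^3/2 + 3*z^2/4 - z/2


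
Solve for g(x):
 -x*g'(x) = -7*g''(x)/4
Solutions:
 g(x) = C1 + C2*erfi(sqrt(14)*x/7)


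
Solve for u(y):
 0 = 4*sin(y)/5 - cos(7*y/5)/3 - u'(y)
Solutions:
 u(y) = C1 - 5*sin(7*y/5)/21 - 4*cos(y)/5


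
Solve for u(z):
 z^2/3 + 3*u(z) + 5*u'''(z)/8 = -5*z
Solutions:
 u(z) = C3*exp(-2*3^(1/3)*5^(2/3)*z/5) - z^2/9 - 5*z/3 + (C1*sin(3^(5/6)*5^(2/3)*z/5) + C2*cos(3^(5/6)*5^(2/3)*z/5))*exp(3^(1/3)*5^(2/3)*z/5)


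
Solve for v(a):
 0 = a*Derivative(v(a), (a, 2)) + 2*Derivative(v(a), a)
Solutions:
 v(a) = C1 + C2/a


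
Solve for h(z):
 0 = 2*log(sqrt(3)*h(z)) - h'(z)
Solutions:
 -Integral(1/(2*log(_y) + log(3)), (_y, h(z))) = C1 - z


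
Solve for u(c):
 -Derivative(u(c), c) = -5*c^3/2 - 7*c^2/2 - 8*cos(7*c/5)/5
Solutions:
 u(c) = C1 + 5*c^4/8 + 7*c^3/6 + 8*sin(7*c/5)/7


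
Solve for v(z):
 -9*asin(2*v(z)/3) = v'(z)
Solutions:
 Integral(1/asin(2*_y/3), (_y, v(z))) = C1 - 9*z


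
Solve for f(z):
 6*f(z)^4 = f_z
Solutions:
 f(z) = (-1/(C1 + 18*z))^(1/3)
 f(z) = (-1/(C1 + 6*z))^(1/3)*(-3^(2/3) - 3*3^(1/6)*I)/6
 f(z) = (-1/(C1 + 6*z))^(1/3)*(-3^(2/3) + 3*3^(1/6)*I)/6


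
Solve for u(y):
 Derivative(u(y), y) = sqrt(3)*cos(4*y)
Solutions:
 u(y) = C1 + sqrt(3)*sin(4*y)/4


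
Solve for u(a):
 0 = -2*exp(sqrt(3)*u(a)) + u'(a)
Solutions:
 u(a) = sqrt(3)*(2*log(-1/(C1 + 2*a)) - log(3))/6


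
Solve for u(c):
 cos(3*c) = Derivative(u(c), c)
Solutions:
 u(c) = C1 + sin(3*c)/3


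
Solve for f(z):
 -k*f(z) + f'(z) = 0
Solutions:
 f(z) = C1*exp(k*z)


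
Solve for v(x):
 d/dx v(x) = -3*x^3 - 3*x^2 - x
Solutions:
 v(x) = C1 - 3*x^4/4 - x^3 - x^2/2


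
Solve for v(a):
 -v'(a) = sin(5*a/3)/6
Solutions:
 v(a) = C1 + cos(5*a/3)/10


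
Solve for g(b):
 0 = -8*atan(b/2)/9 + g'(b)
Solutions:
 g(b) = C1 + 8*b*atan(b/2)/9 - 8*log(b^2 + 4)/9


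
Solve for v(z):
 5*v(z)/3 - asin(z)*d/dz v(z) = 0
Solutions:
 v(z) = C1*exp(5*Integral(1/asin(z), z)/3)


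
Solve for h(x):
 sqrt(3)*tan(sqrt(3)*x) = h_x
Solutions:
 h(x) = C1 - log(cos(sqrt(3)*x))


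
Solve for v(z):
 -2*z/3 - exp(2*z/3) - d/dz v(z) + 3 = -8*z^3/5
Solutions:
 v(z) = C1 + 2*z^4/5 - z^2/3 + 3*z - 3*exp(2*z/3)/2


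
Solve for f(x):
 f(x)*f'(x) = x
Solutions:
 f(x) = -sqrt(C1 + x^2)
 f(x) = sqrt(C1 + x^2)


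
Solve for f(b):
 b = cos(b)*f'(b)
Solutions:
 f(b) = C1 + Integral(b/cos(b), b)


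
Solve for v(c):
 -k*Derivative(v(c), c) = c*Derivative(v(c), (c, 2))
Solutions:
 v(c) = C1 + c^(1 - re(k))*(C2*sin(log(c)*Abs(im(k))) + C3*cos(log(c)*im(k)))


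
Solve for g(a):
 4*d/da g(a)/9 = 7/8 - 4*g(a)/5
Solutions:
 g(a) = C1*exp(-9*a/5) + 35/32


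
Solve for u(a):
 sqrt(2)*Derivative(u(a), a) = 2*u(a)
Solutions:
 u(a) = C1*exp(sqrt(2)*a)


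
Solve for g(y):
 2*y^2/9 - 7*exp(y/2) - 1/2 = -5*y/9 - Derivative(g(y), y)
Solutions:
 g(y) = C1 - 2*y^3/27 - 5*y^2/18 + y/2 + 14*exp(y/2)


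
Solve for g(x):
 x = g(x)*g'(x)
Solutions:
 g(x) = -sqrt(C1 + x^2)
 g(x) = sqrt(C1 + x^2)


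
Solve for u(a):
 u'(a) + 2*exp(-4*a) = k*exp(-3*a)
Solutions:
 u(a) = C1 - k*exp(-3*a)/3 + exp(-4*a)/2


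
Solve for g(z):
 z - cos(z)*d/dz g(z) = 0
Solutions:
 g(z) = C1 + Integral(z/cos(z), z)


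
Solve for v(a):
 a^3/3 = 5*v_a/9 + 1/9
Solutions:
 v(a) = C1 + 3*a^4/20 - a/5


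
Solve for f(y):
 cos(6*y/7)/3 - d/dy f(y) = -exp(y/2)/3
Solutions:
 f(y) = C1 + 2*exp(y/2)/3 + 7*sin(6*y/7)/18


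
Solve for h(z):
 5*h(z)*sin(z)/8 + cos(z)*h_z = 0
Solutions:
 h(z) = C1*cos(z)^(5/8)


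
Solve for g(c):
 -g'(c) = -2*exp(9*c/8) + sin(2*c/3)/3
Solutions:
 g(c) = C1 + 16*exp(9*c/8)/9 + cos(2*c/3)/2


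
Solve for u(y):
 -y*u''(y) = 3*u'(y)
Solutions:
 u(y) = C1 + C2/y^2


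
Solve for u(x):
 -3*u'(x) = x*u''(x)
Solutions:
 u(x) = C1 + C2/x^2


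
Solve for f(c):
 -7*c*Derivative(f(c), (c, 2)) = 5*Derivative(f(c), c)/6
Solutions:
 f(c) = C1 + C2*c^(37/42)


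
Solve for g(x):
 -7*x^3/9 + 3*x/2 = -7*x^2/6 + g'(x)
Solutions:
 g(x) = C1 - 7*x^4/36 + 7*x^3/18 + 3*x^2/4


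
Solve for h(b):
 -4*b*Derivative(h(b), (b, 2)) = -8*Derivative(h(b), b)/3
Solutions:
 h(b) = C1 + C2*b^(5/3)


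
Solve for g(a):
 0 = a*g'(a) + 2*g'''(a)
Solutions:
 g(a) = C1 + Integral(C2*airyai(-2^(2/3)*a/2) + C3*airybi(-2^(2/3)*a/2), a)


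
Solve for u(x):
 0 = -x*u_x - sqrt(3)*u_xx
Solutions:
 u(x) = C1 + C2*erf(sqrt(2)*3^(3/4)*x/6)
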